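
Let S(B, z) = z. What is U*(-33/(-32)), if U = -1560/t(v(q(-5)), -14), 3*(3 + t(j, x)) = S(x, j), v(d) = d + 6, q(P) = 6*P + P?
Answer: 19305/152 ≈ 127.01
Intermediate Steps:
q(P) = 7*P
v(d) = 6 + d
t(j, x) = -3 + j/3
U = 2340/19 (U = -1560/(-3 + (6 + 7*(-5))/3) = -1560/(-3 + (6 - 35)/3) = -1560/(-3 + (1/3)*(-29)) = -1560/(-3 - 29/3) = -1560/(-38/3) = -1560*(-3/38) = 2340/19 ≈ 123.16)
U*(-33/(-32)) = 2340*(-33/(-32))/19 = 2340*(-33*(-1/32))/19 = (2340/19)*(33/32) = 19305/152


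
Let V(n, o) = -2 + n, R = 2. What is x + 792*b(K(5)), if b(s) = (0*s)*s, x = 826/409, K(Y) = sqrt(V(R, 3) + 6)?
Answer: 826/409 ≈ 2.0196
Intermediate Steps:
K(Y) = sqrt(6) (K(Y) = sqrt((-2 + 2) + 6) = sqrt(0 + 6) = sqrt(6))
x = 826/409 (x = 826*(1/409) = 826/409 ≈ 2.0196)
b(s) = 0 (b(s) = 0*s = 0)
x + 792*b(K(5)) = 826/409 + 792*0 = 826/409 + 0 = 826/409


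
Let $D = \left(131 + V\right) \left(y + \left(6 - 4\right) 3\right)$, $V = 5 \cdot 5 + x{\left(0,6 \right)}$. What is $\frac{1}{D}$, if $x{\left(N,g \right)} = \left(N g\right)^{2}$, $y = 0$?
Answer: $\frac{1}{936} \approx 0.0010684$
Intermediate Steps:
$x{\left(N,g \right)} = N^{2} g^{2}$
$V = 25$ ($V = 5 \cdot 5 + 0^{2} \cdot 6^{2} = 25 + 0 \cdot 36 = 25 + 0 = 25$)
$D = 936$ ($D = \left(131 + 25\right) \left(0 + \left(6 - 4\right) 3\right) = 156 \left(0 + 2 \cdot 3\right) = 156 \left(0 + 6\right) = 156 \cdot 6 = 936$)
$\frac{1}{D} = \frac{1}{936}$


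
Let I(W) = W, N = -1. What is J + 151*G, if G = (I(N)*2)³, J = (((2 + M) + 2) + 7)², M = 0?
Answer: -1087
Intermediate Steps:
J = 121 (J = (((2 + 0) + 2) + 7)² = ((2 + 2) + 7)² = (4 + 7)² = 11² = 121)
G = -8 (G = (-1*2)³ = (-2)³ = -8)
J + 151*G = 121 + 151*(-8) = 121 - 1208 = -1087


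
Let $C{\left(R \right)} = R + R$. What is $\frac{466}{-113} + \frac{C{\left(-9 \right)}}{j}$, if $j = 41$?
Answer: $- \frac{21140}{4633} \approx -4.5629$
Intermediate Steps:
$C{\left(R \right)} = 2 R$
$\frac{466}{-113} + \frac{C{\left(-9 \right)}}{j} = \frac{466}{-113} + \frac{2 \left(-9\right)}{41} = 466 \left(- \frac{1}{113}\right) - \frac{18}{41} = - \frac{466}{113} - \frac{18}{41} = - \frac{21140}{4633}$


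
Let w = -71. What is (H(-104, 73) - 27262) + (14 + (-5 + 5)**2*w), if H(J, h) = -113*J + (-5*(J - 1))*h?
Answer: 22829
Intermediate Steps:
H(J, h) = -113*J + h*(5 - 5*J) (H(J, h) = -113*J + (-5*(-1 + J))*h = -113*J + (5 - 5*J)*h = -113*J + h*(5 - 5*J))
(H(-104, 73) - 27262) + (14 + (-5 + 5)**2*w) = ((-113*(-104) + 5*73 - 5*(-104)*73) - 27262) + (14 + (-5 + 5)**2*(-71)) = ((11752 + 365 + 37960) - 27262) + (14 + 0**2*(-71)) = (50077 - 27262) + (14 + 0*(-71)) = 22815 + (14 + 0) = 22815 + 14 = 22829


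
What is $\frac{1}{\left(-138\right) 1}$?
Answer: $- \frac{1}{138} \approx -0.0072464$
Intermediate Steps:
$\frac{1}{\left(-138\right) 1} = \frac{1}{-138} = - \frac{1}{138}$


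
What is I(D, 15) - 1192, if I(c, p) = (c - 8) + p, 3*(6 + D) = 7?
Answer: -3566/3 ≈ -1188.7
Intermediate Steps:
D = -11/3 (D = -6 + (⅓)*7 = -6 + 7/3 = -11/3 ≈ -3.6667)
I(c, p) = -8 + c + p (I(c, p) = (-8 + c) + p = -8 + c + p)
I(D, 15) - 1192 = (-8 - 11/3 + 15) - 1192 = 10/3 - 1192 = -3566/3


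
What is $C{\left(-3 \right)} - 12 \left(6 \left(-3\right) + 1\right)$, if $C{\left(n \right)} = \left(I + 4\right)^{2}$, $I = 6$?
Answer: $304$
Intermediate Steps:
$C{\left(n \right)} = 100$ ($C{\left(n \right)} = \left(6 + 4\right)^{2} = 10^{2} = 100$)
$C{\left(-3 \right)} - 12 \left(6 \left(-3\right) + 1\right) = 100 - 12 \left(6 \left(-3\right) + 1\right) = 100 - 12 \left(-18 + 1\right) = 100 - -204 = 100 + 204 = 304$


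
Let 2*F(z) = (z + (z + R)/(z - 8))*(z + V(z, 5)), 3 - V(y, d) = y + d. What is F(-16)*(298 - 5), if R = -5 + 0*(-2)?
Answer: 35453/8 ≈ 4431.6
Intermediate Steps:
V(y, d) = 3 - d - y (V(y, d) = 3 - (y + d) = 3 - (d + y) = 3 + (-d - y) = 3 - d - y)
R = -5 (R = -5 + 0 = -5)
F(z) = -z - (-5 + z)/(-8 + z) (F(z) = ((z + (z - 5)/(z - 8))*(z + (3 - 1*5 - z)))/2 = ((z + (-5 + z)/(-8 + z))*(z + (3 - 5 - z)))/2 = ((z + (-5 + z)/(-8 + z))*(z + (-2 - z)))/2 = ((z + (-5 + z)/(-8 + z))*(-2))/2 = (-2*z - 2*(-5 + z)/(-8 + z))/2 = -z - (-5 + z)/(-8 + z))
F(-16)*(298 - 5) = ((5 - 1*(-16)² + 7*(-16))/(-8 - 16))*(298 - 5) = ((5 - 1*256 - 112)/(-24))*293 = -(5 - 256 - 112)/24*293 = -1/24*(-363)*293 = (121/8)*293 = 35453/8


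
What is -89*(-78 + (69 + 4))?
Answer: 445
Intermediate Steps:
-89*(-78 + (69 + 4)) = -89*(-78 + 73) = -89*(-5) = 445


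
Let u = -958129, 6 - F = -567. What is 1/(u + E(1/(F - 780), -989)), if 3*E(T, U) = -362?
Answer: -3/2874749 ≈ -1.0436e-6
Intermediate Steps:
F = 573 (F = 6 - 1*(-567) = 6 + 567 = 573)
E(T, U) = -362/3 (E(T, U) = (1/3)*(-362) = -362/3)
1/(u + E(1/(F - 780), -989)) = 1/(-958129 - 362/3) = 1/(-2874749/3) = -3/2874749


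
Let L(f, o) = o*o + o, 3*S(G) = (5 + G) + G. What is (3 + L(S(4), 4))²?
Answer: 529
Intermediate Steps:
S(G) = 5/3 + 2*G/3 (S(G) = ((5 + G) + G)/3 = (5 + 2*G)/3 = 5/3 + 2*G/3)
L(f, o) = o + o² (L(f, o) = o² + o = o + o²)
(3 + L(S(4), 4))² = (3 + 4*(1 + 4))² = (3 + 4*5)² = (3 + 20)² = 23² = 529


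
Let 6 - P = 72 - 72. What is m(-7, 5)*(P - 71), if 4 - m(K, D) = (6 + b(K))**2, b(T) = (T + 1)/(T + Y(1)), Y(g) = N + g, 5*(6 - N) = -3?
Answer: 780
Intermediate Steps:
N = 33/5 (N = 6 - 1/5*(-3) = 6 + 3/5 = 33/5 ≈ 6.6000)
P = 6 (P = 6 - (72 - 72) = 6 - 1*0 = 6 + 0 = 6)
Y(g) = 33/5 + g
b(T) = (1 + T)/(38/5 + T) (b(T) = (T + 1)/(T + (33/5 + 1)) = (1 + T)/(T + 38/5) = (1 + T)/(38/5 + T))
m(K, D) = 4 - (6 + 5*(1 + K)/(38 + 5*K))**2
m(-7, 5)*(P - 71) = (4 - (233 + 35*(-7))**2/(38 + 5*(-7))**2)*(6 - 71) = (4 - (233 - 245)**2/(38 - 35)**2)*(-65) = (4 - 1*(-12)**2/3**2)*(-65) = (4 - 1*1/9*144)*(-65) = (4 - 16)*(-65) = -12*(-65) = 780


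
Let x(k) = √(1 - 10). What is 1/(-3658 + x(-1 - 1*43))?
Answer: -3658/13380973 - 3*I/13380973 ≈ -0.00027337 - 2.242e-7*I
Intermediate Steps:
x(k) = 3*I (x(k) = √(-9) = 3*I)
1/(-3658 + x(-1 - 1*43)) = 1/(-3658 + 3*I) = (-3658 - 3*I)/13380973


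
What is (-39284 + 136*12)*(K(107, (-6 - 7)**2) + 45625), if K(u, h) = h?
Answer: -1724235688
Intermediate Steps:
(-39284 + 136*12)*(K(107, (-6 - 7)**2) + 45625) = (-39284 + 136*12)*((-6 - 7)**2 + 45625) = (-39284 + 1632)*((-13)**2 + 45625) = -37652*(169 + 45625) = -37652*45794 = -1724235688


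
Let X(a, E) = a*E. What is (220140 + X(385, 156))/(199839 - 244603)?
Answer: -70050/11191 ≈ -6.2595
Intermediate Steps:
X(a, E) = E*a
(220140 + X(385, 156))/(199839 - 244603) = (220140 + 156*385)/(199839 - 244603) = (220140 + 60060)/(-44764) = 280200*(-1/44764) = -70050/11191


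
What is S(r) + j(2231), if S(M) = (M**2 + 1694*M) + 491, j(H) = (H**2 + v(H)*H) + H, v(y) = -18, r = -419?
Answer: 4405700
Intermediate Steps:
j(H) = H**2 - 17*H (j(H) = (H**2 - 18*H) + H = H**2 - 17*H)
S(M) = 491 + M**2 + 1694*M
S(r) + j(2231) = (491 + (-419)**2 + 1694*(-419)) + 2231*(-17 + 2231) = (491 + 175561 - 709786) + 2231*2214 = -533734 + 4939434 = 4405700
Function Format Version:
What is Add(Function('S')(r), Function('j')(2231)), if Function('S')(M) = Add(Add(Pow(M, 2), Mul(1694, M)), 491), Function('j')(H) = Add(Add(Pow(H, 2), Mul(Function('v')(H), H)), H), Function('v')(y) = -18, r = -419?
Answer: 4405700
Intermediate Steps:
Function('j')(H) = Add(Pow(H, 2), Mul(-17, H)) (Function('j')(H) = Add(Add(Pow(H, 2), Mul(-18, H)), H) = Add(Pow(H, 2), Mul(-17, H)))
Function('S')(M) = Add(491, Pow(M, 2), Mul(1694, M))
Add(Function('S')(r), Function('j')(2231)) = Add(Add(491, Pow(-419, 2), Mul(1694, -419)), Mul(2231, Add(-17, 2231))) = Add(Add(491, 175561, -709786), Mul(2231, 2214)) = Add(-533734, 4939434) = 4405700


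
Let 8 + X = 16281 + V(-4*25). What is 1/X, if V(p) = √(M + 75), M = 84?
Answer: 16273/264810370 - √159/264810370 ≈ 6.1404e-5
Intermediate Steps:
V(p) = √159 (V(p) = √(84 + 75) = √159)
X = 16273 + √159 (X = -8 + (16281 + √159) = 16273 + √159 ≈ 16286.)
1/X = 1/(16273 + √159)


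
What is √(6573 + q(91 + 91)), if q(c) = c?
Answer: √6755 ≈ 82.189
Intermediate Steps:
√(6573 + q(91 + 91)) = √(6573 + (91 + 91)) = √(6573 + 182) = √6755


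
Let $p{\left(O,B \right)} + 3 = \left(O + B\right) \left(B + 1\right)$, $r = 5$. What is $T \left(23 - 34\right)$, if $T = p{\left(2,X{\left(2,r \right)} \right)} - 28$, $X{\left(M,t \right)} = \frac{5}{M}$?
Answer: $\frac{671}{4} \approx 167.75$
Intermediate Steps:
$p{\left(O,B \right)} = -3 + \left(1 + B\right) \left(B + O\right)$ ($p{\left(O,B \right)} = -3 + \left(O + B\right) \left(B + 1\right) = -3 + \left(B + O\right) \left(1 + B\right) = -3 + \left(1 + B\right) \left(B + O\right)$)
$T = - \frac{61}{4}$ ($T = \left(-3 + \frac{5}{2} + 2 + \left(\frac{5}{2}\right)^{2} + \frac{5}{2} \cdot 2\right) - 28 = \left(-3 + \frac{5}{2} + 2 + \frac{25}{4} + 5\right) - 28 = \frac{51}{4} - 28 = - \frac{61}{4} \approx -15.25$)
$T \left(23 - 34\right) = - \frac{61 \left(23 - 34\right)}{4} = \left(- \frac{61}{4}\right) \left(-11\right) = \frac{671}{4}$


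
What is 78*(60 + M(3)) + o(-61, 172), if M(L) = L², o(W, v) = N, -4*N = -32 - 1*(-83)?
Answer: 21477/4 ≈ 5369.3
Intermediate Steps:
N = -51/4 (N = -(-32 - 1*(-83))/4 = -(-32 + 83)/4 = -¼*51 = -51/4 ≈ -12.750)
o(W, v) = -51/4
78*(60 + M(3)) + o(-61, 172) = 78*(60 + 3²) - 51/4 = 78*(60 + 9) - 51/4 = 78*69 - 51/4 = 5382 - 51/4 = 21477/4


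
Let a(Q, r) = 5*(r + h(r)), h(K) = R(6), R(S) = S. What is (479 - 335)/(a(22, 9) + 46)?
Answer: 144/121 ≈ 1.1901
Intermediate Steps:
h(K) = 6
a(Q, r) = 30 + 5*r (a(Q, r) = 5*(r + 6) = 5*(6 + r) = 30 + 5*r)
(479 - 335)/(a(22, 9) + 46) = (479 - 335)/((30 + 5*9) + 46) = 144/((30 + 45) + 46) = 144/(75 + 46) = 144/121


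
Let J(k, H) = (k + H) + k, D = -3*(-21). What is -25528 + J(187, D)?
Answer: -25091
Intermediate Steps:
D = 63
J(k, H) = H + 2*k (J(k, H) = (H + k) + k = H + 2*k)
-25528 + J(187, D) = -25528 + (63 + 2*187) = -25528 + (63 + 374) = -25528 + 437 = -25091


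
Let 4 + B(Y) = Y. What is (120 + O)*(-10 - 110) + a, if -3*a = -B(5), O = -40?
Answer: -28799/3 ≈ -9599.7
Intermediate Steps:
B(Y) = -4 + Y
a = 1/3 (a = -(-1)*(-4 + 5)/3 = -(-1)/3 = -1/3*(-1) = 1/3 ≈ 0.33333)
(120 + O)*(-10 - 110) + a = (120 - 40)*(-10 - 110) + 1/3 = 80*(-120) + 1/3 = -9600 + 1/3 = -28799/3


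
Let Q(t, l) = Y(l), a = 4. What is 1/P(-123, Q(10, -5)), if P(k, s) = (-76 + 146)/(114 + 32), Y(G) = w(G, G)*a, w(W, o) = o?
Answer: 73/35 ≈ 2.0857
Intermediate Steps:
Y(G) = 4*G (Y(G) = G*4 = 4*G)
Q(t, l) = 4*l
P(k, s) = 35/73 (P(k, s) = 70/146 = 70*(1/146) = 35/73)
1/P(-123, Q(10, -5)) = 1/(35/73) = 73/35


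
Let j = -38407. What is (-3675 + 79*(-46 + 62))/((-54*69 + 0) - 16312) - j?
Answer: 769601877/20038 ≈ 38407.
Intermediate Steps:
(-3675 + 79*(-46 + 62))/((-54*69 + 0) - 16312) - j = (-3675 + 79*(-46 + 62))/((-54*69 + 0) - 16312) - 1*(-38407) = (-3675 + 79*16)/((-3726 + 0) - 16312) + 38407 = (-3675 + 1264)/(-3726 - 16312) + 38407 = -2411/(-20038) + 38407 = -2411*(-1/20038) + 38407 = 2411/20038 + 38407 = 769601877/20038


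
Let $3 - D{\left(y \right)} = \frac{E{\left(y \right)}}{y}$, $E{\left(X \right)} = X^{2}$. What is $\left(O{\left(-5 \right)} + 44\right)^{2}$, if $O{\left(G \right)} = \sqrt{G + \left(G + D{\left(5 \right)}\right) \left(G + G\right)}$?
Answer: $\left(44 + \sqrt{65}\right)^{2} \approx 2710.5$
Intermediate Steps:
$D{\left(y \right)} = 3 - y$ ($D{\left(y \right)} = 3 - \frac{y^{2}}{y} = 3 - y$)
$O{\left(G \right)} = \sqrt{G + 2 G \left(-2 + G\right)}$ ($O{\left(G \right)} = \sqrt{G + \left(G + \left(3 - 5\right)\right) \left(G + G\right)} = \sqrt{G + \left(G + \left(3 - 5\right)\right) 2 G} = \sqrt{G + \left(G - 2\right) 2 G} = \sqrt{G + \left(-2 + G\right) 2 G} = \sqrt{G + 2 G \left(-2 + G\right)}$)
$\left(O{\left(-5 \right)} + 44\right)^{2} = \left(\sqrt{- 5 \left(-3 + 2 \left(-5\right)\right)} + 44\right)^{2} = \left(\sqrt{- 5 \left(-3 - 10\right)} + 44\right)^{2} = \left(\sqrt{\left(-5\right) \left(-13\right)} + 44\right)^{2} = \left(\sqrt{65} + 44\right)^{2} = \left(44 + \sqrt{65}\right)^{2}$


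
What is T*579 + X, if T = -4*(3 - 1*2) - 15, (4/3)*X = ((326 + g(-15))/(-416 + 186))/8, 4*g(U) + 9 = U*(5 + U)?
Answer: -64774755/5888 ≈ -11001.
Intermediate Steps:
g(U) = -9/4 + U*(5 + U)/4 (g(U) = -9/4 + (U*(5 + U))/4 = -9/4 + U*(5 + U)/4)
X = -867/5888 (X = 3*(((326 + (-9/4 + (1/4)*(-15)**2 + (5/4)*(-15)))/(-416 + 186))/8)/4 = 3*(((326 + (-9/4 + (1/4)*225 - 75/4))/(-230))*(1/8))/4 = 3*(((326 + (-9/4 + 225/4 - 75/4))*(-1/230))*(1/8))/4 = 3*(((326 + 141/4)*(-1/230))*(1/8))/4 = 3*(((1445/4)*(-1/230))*(1/8))/4 = 3*(-289/184*1/8)/4 = (3/4)*(-289/1472) = -867/5888 ≈ -0.14725)
T = -19 (T = -4*(3 - 2) - 15 = -4*1 - 15 = -4 - 15 = -19)
T*579 + X = -19*579 - 867/5888 = -11001 - 867/5888 = -64774755/5888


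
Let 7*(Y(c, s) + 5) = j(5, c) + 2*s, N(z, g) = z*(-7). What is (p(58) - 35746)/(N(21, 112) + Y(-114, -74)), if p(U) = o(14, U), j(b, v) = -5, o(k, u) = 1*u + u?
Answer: 249410/1217 ≈ 204.94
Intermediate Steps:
N(z, g) = -7*z
o(k, u) = 2*u (o(k, u) = u + u = 2*u)
p(U) = 2*U
Y(c, s) = -40/7 + 2*s/7 (Y(c, s) = -5 + (-5 + 2*s)/7 = -5 + (-5/7 + 2*s/7) = -40/7 + 2*s/7)
(p(58) - 35746)/(N(21, 112) + Y(-114, -74)) = (2*58 - 35746)/(-7*21 + (-40/7 + (2/7)*(-74))) = (116 - 35746)/(-147 + (-40/7 - 148/7)) = -35630/(-147 - 188/7) = -35630/(-1217/7) = -35630*(-7/1217) = 249410/1217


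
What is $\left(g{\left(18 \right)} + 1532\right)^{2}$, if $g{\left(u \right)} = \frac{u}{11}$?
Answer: $\frac{284596900}{121} \approx 2.352 \cdot 10^{6}$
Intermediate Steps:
$g{\left(u \right)} = \frac{u}{11}$ ($g{\left(u \right)} = u \frac{1}{11} = \frac{u}{11}$)
$\left(g{\left(18 \right)} + 1532\right)^{2} = \left(\frac{1}{11} \cdot 18 + 1532\right)^{2} = \left(\frac{18}{11} + 1532\right)^{2} = \left(\frac{16870}{11}\right)^{2} = \frac{284596900}{121}$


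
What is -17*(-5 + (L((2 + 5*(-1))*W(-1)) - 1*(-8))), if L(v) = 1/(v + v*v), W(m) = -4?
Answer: -7973/156 ≈ -51.109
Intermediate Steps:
L(v) = 1/(v + v**2)
-17*(-5 + (L((2 + 5*(-1))*W(-1)) - 1*(-8))) = -17*(-5 + (1/((((2 + 5*(-1))*(-4)))*(1 + (2 + 5*(-1))*(-4))) - 1*(-8))) = -17*(-5 + (1/((((2 - 5)*(-4)))*(1 + (2 - 5)*(-4))) + 8)) = -17*(-5 + (1/(((-3*(-4)))*(1 - 3*(-4))) + 8)) = -17*(-5 + (1/(12*(1 + 12)) + 8)) = -17*(-5 + ((1/12)/13 + 8)) = -17*(-5 + ((1/12)*(1/13) + 8)) = -17*(-5 + (1/156 + 8)) = -17*(-5 + 1249/156) = -17*469/156 = -7973/156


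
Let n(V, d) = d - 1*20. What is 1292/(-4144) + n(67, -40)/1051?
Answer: -401633/1088836 ≈ -0.36886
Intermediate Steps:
n(V, d) = -20 + d (n(V, d) = d - 20 = -20 + d)
1292/(-4144) + n(67, -40)/1051 = 1292/(-4144) + (-20 - 40)/1051 = 1292*(-1/4144) - 60*1/1051 = -323/1036 - 60/1051 = -401633/1088836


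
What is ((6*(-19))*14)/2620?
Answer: -399/655 ≈ -0.60916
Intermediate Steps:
((6*(-19))*14)/2620 = -114*14*(1/2620) = -1596*1/2620 = -399/655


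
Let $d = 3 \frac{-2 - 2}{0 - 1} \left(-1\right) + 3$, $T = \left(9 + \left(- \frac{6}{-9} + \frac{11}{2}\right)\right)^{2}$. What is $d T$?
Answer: $- \frac{8281}{4} \approx -2070.3$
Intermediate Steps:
$T = \frac{8281}{36}$ ($T = \left(9 + \left(\left(-6\right) \left(- \frac{1}{9}\right) + 11 \cdot \frac{1}{2}\right)\right)^{2} = \left(9 + \left(\frac{2}{3} + \frac{11}{2}\right)\right)^{2} = \left(9 + \frac{37}{6}\right)^{2} = \left(\frac{91}{6}\right)^{2} = \frac{8281}{36} \approx 230.03$)
$d = -9$ ($d = 3 \left(- \frac{4}{-1}\right) \left(-1\right) + 3 = 3 \left(\left(-4\right) \left(-1\right)\right) \left(-1\right) + 3 = 3 \cdot 4 \left(-1\right) + 3 = 12 \left(-1\right) + 3 = -12 + 3 = -9$)
$d T = \left(-9\right) \frac{8281}{36} = - \frac{8281}{4}$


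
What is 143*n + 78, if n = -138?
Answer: -19656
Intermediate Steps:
143*n + 78 = 143*(-138) + 78 = -19734 + 78 = -19656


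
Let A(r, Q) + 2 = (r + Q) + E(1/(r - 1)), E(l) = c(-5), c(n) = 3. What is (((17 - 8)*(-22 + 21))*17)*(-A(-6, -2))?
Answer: -1071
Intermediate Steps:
E(l) = 3
A(r, Q) = 1 + Q + r (A(r, Q) = -2 + ((r + Q) + 3) = -2 + ((Q + r) + 3) = -2 + (3 + Q + r) = 1 + Q + r)
(((17 - 8)*(-22 + 21))*17)*(-A(-6, -2)) = (((17 - 8)*(-22 + 21))*17)*(-(1 - 2 - 6)) = ((9*(-1))*17)*(-1*(-7)) = -9*17*7 = -153*7 = -1071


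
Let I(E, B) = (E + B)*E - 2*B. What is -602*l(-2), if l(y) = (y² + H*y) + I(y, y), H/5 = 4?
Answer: 14448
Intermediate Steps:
H = 20 (H = 5*4 = 20)
I(E, B) = -2*B + E*(B + E) (I(E, B) = (B + E)*E - 2*B = E*(B + E) - 2*B = -2*B + E*(B + E))
l(y) = 3*y² + 18*y (l(y) = (y² + 20*y) + (y² - 2*y + y*y) = (y² + 20*y) + (y² - 2*y + y²) = (y² + 20*y) + (-2*y + 2*y²) = 3*y² + 18*y)
-602*l(-2) = -1806*(-2)*(6 - 2) = -1806*(-2)*4 = -602*(-24) = 14448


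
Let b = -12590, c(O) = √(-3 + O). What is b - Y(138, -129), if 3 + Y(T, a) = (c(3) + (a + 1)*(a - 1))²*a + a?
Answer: 35718745942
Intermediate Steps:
Y(T, a) = -3 + a + a*(1 + a)²*(-1 + a)² (Y(T, a) = -3 + ((√(-3 + 3) + (a + 1)*(a - 1))²*a + a) = -3 + ((√0 + (1 + a)*(-1 + a))²*a + a) = -3 + ((0 + (1 + a)*(-1 + a))²*a + a) = -3 + (((1 + a)*(-1 + a))²*a + a) = -3 + (((1 + a)²*(-1 + a)²)*a + a) = -3 + (a*(1 + a)²*(-1 + a)² + a) = -3 + (a + a*(1 + a)²*(-1 + a)²) = -3 + a + a*(1 + a)²*(-1 + a)²)
b - Y(138, -129) = -12590 - (-3 - 129 - 129*(-1 + (-129)²)²) = -12590 - (-3 - 129 - 129*(-1 + 16641)²) = -12590 - (-3 - 129 - 129*16640²) = -12590 - (-3 - 129 - 129*276889600) = -12590 - (-3 - 129 - 35718758400) = -12590 - 1*(-35718758532) = -12590 + 35718758532 = 35718745942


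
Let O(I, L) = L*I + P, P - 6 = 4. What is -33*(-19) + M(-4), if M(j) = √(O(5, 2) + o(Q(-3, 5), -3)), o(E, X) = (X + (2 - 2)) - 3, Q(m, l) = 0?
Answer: 627 + √14 ≈ 630.74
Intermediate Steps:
P = 10 (P = 6 + 4 = 10)
O(I, L) = 10 + I*L (O(I, L) = L*I + 10 = I*L + 10 = 10 + I*L)
o(E, X) = -3 + X (o(E, X) = (X + 0) - 3 = X - 3 = -3 + X)
M(j) = √14 (M(j) = √((10 + 5*2) + (-3 - 3)) = √((10 + 10) - 6) = √(20 - 6) = √14)
-33*(-19) + M(-4) = -33*(-19) + √14 = 627 + √14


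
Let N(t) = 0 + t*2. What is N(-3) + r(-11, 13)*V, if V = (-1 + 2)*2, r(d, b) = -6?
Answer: -18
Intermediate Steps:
N(t) = 2*t (N(t) = 0 + 2*t = 2*t)
V = 2 (V = 1*2 = 2)
N(-3) + r(-11, 13)*V = 2*(-3) - 6*2 = -6 - 12 = -18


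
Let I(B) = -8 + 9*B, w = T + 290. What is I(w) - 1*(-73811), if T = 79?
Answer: 77124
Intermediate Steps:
w = 369 (w = 79 + 290 = 369)
I(w) - 1*(-73811) = (-8 + 9*369) - 1*(-73811) = (-8 + 3321) + 73811 = 3313 + 73811 = 77124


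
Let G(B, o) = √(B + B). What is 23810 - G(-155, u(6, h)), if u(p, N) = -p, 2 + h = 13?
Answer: 23810 - I*√310 ≈ 23810.0 - 17.607*I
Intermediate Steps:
h = 11 (h = -2 + 13 = 11)
G(B, o) = √2*√B (G(B, o) = √(2*B) = √2*√B)
23810 - G(-155, u(6, h)) = 23810 - √2*√(-155) = 23810 - √2*I*√155 = 23810 - I*√310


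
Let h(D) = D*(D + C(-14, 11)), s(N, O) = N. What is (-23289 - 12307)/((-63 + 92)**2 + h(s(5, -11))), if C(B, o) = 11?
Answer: -35596/921 ≈ -38.649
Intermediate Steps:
h(D) = D*(11 + D) (h(D) = D*(D + 11) = D*(11 + D))
(-23289 - 12307)/((-63 + 92)**2 + h(s(5, -11))) = (-23289 - 12307)/((-63 + 92)**2 + 5*(11 + 5)) = -35596/(29**2 + 5*16) = -35596/(841 + 80) = -35596/921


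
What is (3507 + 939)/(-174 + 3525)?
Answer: 1482/1117 ≈ 1.3268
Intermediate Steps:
(3507 + 939)/(-174 + 3525) = 4446/3351 = 4446*(1/3351) = 1482/1117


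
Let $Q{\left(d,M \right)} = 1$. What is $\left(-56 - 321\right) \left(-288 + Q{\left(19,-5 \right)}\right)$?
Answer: $108199$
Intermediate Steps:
$\left(-56 - 321\right) \left(-288 + Q{\left(19,-5 \right)}\right) = \left(-56 - 321\right) \left(-288 + 1\right) = \left(-377\right) \left(-287\right) = 108199$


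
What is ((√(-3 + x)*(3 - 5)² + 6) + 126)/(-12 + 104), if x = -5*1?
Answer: 33/23 + 2*I*√2/23 ≈ 1.4348 + 0.12298*I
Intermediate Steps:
x = -5
((√(-3 + x)*(3 - 5)² + 6) + 126)/(-12 + 104) = ((√(-3 - 5)*(3 - 5)² + 6) + 126)/(-12 + 104) = ((√(-8)*(-2)² + 6) + 126)/92 = (((2*I*√2)*4 + 6) + 126)*(1/92) = ((8*I*√2 + 6) + 126)*(1/92) = ((6 + 8*I*√2) + 126)*(1/92) = (132 + 8*I*√2)*(1/92) = 33/23 + 2*I*√2/23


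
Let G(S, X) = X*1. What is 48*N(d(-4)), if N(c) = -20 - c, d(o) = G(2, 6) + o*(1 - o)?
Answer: -288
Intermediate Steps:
G(S, X) = X
d(o) = 6 + o*(1 - o)
48*N(d(-4)) = 48*(-20 - (6 - 4 - 1*(-4)²)) = 48*(-20 - (6 - 4 - 1*16)) = 48*(-20 - (6 - 4 - 16)) = 48*(-20 - 1*(-14)) = 48*(-20 + 14) = 48*(-6) = -288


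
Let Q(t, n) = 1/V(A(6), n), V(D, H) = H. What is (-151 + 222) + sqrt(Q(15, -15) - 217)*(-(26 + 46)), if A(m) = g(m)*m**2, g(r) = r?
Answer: 71 - 48*I*sqrt(12210)/5 ≈ 71.0 - 1060.8*I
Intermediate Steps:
A(m) = m**3 (A(m) = m*m**2 = m**3)
Q(t, n) = 1/n
(-151 + 222) + sqrt(Q(15, -15) - 217)*(-(26 + 46)) = (-151 + 222) + sqrt(1/(-15) - 217)*(-(26 + 46)) = 71 + sqrt(-1/15 - 217)*(-1*72) = 71 + sqrt(-3256/15)*(-72) = 71 + (2*I*sqrt(12210)/15)*(-72) = 71 - 48*I*sqrt(12210)/5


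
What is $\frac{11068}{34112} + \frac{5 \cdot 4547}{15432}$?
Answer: $\frac{29573053}{16450512} \approx 1.7977$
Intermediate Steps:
$\frac{11068}{34112} + \frac{5 \cdot 4547}{15432} = 11068 \cdot \frac{1}{34112} + 22735 \cdot \frac{1}{15432} = \frac{2767}{8528} + \frac{22735}{15432} = \frac{29573053}{16450512}$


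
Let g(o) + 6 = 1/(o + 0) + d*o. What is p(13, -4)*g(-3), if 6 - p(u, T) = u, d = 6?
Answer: 511/3 ≈ 170.33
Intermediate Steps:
p(u, T) = 6 - u
g(o) = -6 + 1/o + 6*o (g(o) = -6 + (1/(o + 0) + 6*o) = -6 + (1/o + 6*o) = -6 + 1/o + 6*o)
p(13, -4)*g(-3) = (6 - 1*13)*(-6 + 1/(-3) + 6*(-3)) = (6 - 13)*(-6 - 1/3 - 18) = -7*(-73/3) = 511/3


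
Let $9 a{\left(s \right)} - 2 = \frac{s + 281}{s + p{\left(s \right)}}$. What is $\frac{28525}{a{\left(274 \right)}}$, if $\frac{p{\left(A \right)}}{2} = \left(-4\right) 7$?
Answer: $\frac{55966050}{991} \approx 56474.0$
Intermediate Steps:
$p{\left(A \right)} = -56$ ($p{\left(A \right)} = 2 \left(\left(-4\right) 7\right) = 2 \left(-28\right) = -56$)
$a{\left(s \right)} = \frac{2}{9} + \frac{281 + s}{9 \left(-56 + s\right)}$ ($a{\left(s \right)} = \frac{2}{9} + \frac{\left(s + 281\right) \frac{1}{s - 56}}{9} = \frac{2}{9} + \frac{\left(281 + s\right) \frac{1}{-56 + s}}{9} = \frac{2}{9} + \frac{\frac{1}{-56 + s} \left(281 + s\right)}{9} = \frac{2}{9} + \frac{281 + s}{9 \left(-56 + s\right)}$)
$\frac{28525}{a{\left(274 \right)}} = \frac{28525}{\frac{1}{9} \frac{1}{-56 + 274} \left(169 + 3 \cdot 274\right)} = \frac{28525}{\frac{1}{9} \cdot \frac{1}{218} \left(169 + 822\right)} = \frac{28525}{\frac{1}{9} \cdot \frac{1}{218} \cdot 991} = \frac{28525}{\frac{991}{1962}} = 28525 \cdot \frac{1962}{991} = \frac{55966050}{991}$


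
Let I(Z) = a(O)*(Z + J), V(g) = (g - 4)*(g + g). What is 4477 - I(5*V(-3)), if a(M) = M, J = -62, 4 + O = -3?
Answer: 5513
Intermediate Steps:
O = -7 (O = -4 - 3 = -7)
V(g) = 2*g*(-4 + g) (V(g) = (-4 + g)*(2*g) = 2*g*(-4 + g))
I(Z) = 434 - 7*Z (I(Z) = -7*(Z - 62) = -7*(-62 + Z) = 434 - 7*Z)
4477 - I(5*V(-3)) = 4477 - (434 - 35*2*(-3)*(-4 - 3)) = 4477 - (434 - 35*2*(-3)*(-7)) = 4477 - (434 - 35*42) = 4477 - (434 - 7*210) = 4477 - (434 - 1470) = 4477 - 1*(-1036) = 4477 + 1036 = 5513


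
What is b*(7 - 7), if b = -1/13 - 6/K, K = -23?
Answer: 0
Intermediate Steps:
b = 55/299 (b = -1/13 - 6/(-23) = -1*1/13 - 6*(-1/23) = -1/13 + 6/23 = 55/299 ≈ 0.18395)
b*(7 - 7) = 55*(7 - 7)/299 = (55/299)*0 = 0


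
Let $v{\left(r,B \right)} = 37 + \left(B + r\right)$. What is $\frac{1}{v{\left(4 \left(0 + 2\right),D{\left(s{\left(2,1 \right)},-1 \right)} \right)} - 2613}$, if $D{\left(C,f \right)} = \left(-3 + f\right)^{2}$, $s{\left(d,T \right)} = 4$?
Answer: $- \frac{1}{2552} \approx -0.00039185$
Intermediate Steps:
$v{\left(r,B \right)} = 37 + B + r$
$\frac{1}{v{\left(4 \left(0 + 2\right),D{\left(s{\left(2,1 \right)},-1 \right)} \right)} - 2613} = \frac{1}{\left(37 + \left(-3 - 1\right)^{2} + 4 \left(0 + 2\right)\right) - 2613} = \frac{1}{\left(37 + \left(-4\right)^{2} + 4 \cdot 2\right) - 2613} = \frac{1}{\left(37 + 16 + 8\right) - 2613} = \frac{1}{61 - 2613} = \frac{1}{-2552} = - \frac{1}{2552}$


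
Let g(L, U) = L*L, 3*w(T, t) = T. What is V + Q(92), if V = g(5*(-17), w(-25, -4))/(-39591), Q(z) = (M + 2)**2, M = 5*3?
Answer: 11434574/39591 ≈ 288.82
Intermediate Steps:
w(T, t) = T/3
g(L, U) = L**2
M = 15
Q(z) = 289 (Q(z) = (15 + 2)**2 = 17**2 = 289)
V = -7225/39591 (V = (5*(-17))**2/(-39591) = (-85)**2*(-1/39591) = 7225*(-1/39591) = -7225/39591 ≈ -0.18249)
V + Q(92) = -7225/39591 + 289 = 11434574/39591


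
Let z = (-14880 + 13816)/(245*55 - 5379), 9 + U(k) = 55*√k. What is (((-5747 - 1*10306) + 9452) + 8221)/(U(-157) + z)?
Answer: -15150065040/486476985281 - 91251230400*I*√157/486476985281 ≈ -0.031142 - 2.3503*I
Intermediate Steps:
U(k) = -9 + 55*√k
z = -133/1012 (z = -1064/(13475 - 5379) = -1064/8096 = -1064*1/8096 = -133/1012 ≈ -0.13142)
(((-5747 - 1*10306) + 9452) + 8221)/(U(-157) + z) = (((-5747 - 1*10306) + 9452) + 8221)/((-9 + 55*√(-157)) - 133/1012) = (((-5747 - 10306) + 9452) + 8221)/((-9 + 55*(I*√157)) - 133/1012) = ((-16053 + 9452) + 8221)/((-9 + 55*I*√157) - 133/1012) = (-6601 + 8221)/(-9241/1012 + 55*I*√157) = 1620/(-9241/1012 + 55*I*√157)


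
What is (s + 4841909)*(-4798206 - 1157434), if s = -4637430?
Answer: -1217803311560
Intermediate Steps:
(s + 4841909)*(-4798206 - 1157434) = (-4637430 + 4841909)*(-4798206 - 1157434) = 204479*(-5955640) = -1217803311560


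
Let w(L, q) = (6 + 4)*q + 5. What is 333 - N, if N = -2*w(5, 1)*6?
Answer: 513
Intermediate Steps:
w(L, q) = 5 + 10*q (w(L, q) = 10*q + 5 = 5 + 10*q)
N = -180 (N = -2*(5 + 10*1)*6 = -2*(5 + 10)*6 = -2*15*6 = -30*6 = -180)
333 - N = 333 - 1*(-180) = 333 + 180 = 513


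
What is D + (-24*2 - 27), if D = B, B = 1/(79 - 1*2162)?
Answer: -156226/2083 ≈ -75.000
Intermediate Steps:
B = -1/2083 (B = 1/(79 - 2162) = 1/(-2083) = -1/2083 ≈ -0.00048008)
D = -1/2083 ≈ -0.00048008
D + (-24*2 - 27) = -1/2083 + (-24*2 - 27) = -1/2083 + (-48 - 27) = -1/2083 - 75 = -156226/2083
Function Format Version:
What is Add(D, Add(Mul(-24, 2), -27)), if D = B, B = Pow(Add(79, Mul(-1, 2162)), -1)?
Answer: Rational(-156226, 2083) ≈ -75.000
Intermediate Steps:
B = Rational(-1, 2083) (B = Pow(Add(79, -2162), -1) = Pow(-2083, -1) = Rational(-1, 2083) ≈ -0.00048008)
D = Rational(-1, 2083) ≈ -0.00048008
Add(D, Add(Mul(-24, 2), -27)) = Add(Rational(-1, 2083), Add(Mul(-24, 2), -27)) = Add(Rational(-1, 2083), Add(-48, -27)) = Add(Rational(-1, 2083), -75) = Rational(-156226, 2083)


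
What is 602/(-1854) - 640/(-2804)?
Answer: -62681/649827 ≈ -0.096458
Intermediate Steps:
602/(-1854) - 640/(-2804) = 602*(-1/1854) - 640*(-1/2804) = -301/927 + 160/701 = -62681/649827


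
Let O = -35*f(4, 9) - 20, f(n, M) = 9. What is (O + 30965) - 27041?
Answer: 3589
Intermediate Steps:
O = -335 (O = -35*9 - 20 = -315 - 20 = -335)
(O + 30965) - 27041 = (-335 + 30965) - 27041 = 30630 - 27041 = 3589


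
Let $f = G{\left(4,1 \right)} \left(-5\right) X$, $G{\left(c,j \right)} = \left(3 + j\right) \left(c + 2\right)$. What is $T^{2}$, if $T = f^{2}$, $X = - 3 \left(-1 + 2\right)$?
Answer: $16796160000$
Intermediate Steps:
$G{\left(c,j \right)} = \left(2 + c\right) \left(3 + j\right)$ ($G{\left(c,j \right)} = \left(3 + j\right) \left(2 + c\right) = \left(2 + c\right) \left(3 + j\right)$)
$X = -3$ ($X = \left(-3\right) 1 = -3$)
$f = 360$ ($f = \left(6 + 2 \cdot 1 + 3 \cdot 4 + 4 \cdot 1\right) \left(-5\right) \left(-3\right) = \left(6 + 2 + 12 + 4\right) \left(-5\right) \left(-3\right) = 24 \left(-5\right) \left(-3\right) = \left(-120\right) \left(-3\right) = 360$)
$T = 129600$ ($T = 360^{2} = 129600$)
$T^{2} = 129600^{2} = 16796160000$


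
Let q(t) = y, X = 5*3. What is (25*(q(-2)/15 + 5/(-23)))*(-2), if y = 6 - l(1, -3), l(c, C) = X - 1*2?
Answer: 2360/69 ≈ 34.203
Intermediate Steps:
X = 15
l(c, C) = 13 (l(c, C) = 15 - 1*2 = 15 - 2 = 13)
y = -7 (y = 6 - 1*13 = 6 - 13 = -7)
q(t) = -7
(25*(q(-2)/15 + 5/(-23)))*(-2) = (25*(-7/15 + 5/(-23)))*(-2) = (25*(-7*1/15 + 5*(-1/23)))*(-2) = (25*(-7/15 - 5/23))*(-2) = (25*(-236/345))*(-2) = -1180/69*(-2) = 2360/69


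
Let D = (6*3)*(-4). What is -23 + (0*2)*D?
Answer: -23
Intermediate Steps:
D = -72 (D = 18*(-4) = -72)
-23 + (0*2)*D = -23 + (0*2)*(-72) = -23 + 0*(-72) = -23 + 0 = -23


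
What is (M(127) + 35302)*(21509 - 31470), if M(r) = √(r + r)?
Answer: -351643222 - 9961*√254 ≈ -3.5180e+8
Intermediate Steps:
M(r) = √2*√r (M(r) = √(2*r) = √2*√r)
(M(127) + 35302)*(21509 - 31470) = (√2*√127 + 35302)*(21509 - 31470) = (√254 + 35302)*(-9961) = (35302 + √254)*(-9961) = -351643222 - 9961*√254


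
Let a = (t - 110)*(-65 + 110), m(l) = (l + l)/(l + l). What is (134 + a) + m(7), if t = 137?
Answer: 1350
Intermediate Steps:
m(l) = 1 (m(l) = (2*l)/((2*l)) = (2*l)*(1/(2*l)) = 1)
a = 1215 (a = (137 - 110)*(-65 + 110) = 27*45 = 1215)
(134 + a) + m(7) = (134 + 1215) + 1 = 1349 + 1 = 1350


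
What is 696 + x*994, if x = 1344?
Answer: 1336632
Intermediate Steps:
696 + x*994 = 696 + 1344*994 = 696 + 1335936 = 1336632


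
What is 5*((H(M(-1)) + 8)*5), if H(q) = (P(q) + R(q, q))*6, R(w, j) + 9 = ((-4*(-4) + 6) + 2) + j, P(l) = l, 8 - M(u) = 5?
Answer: 3350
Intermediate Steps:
M(u) = 3 (M(u) = 8 - 1*5 = 8 - 5 = 3)
R(w, j) = 15 + j (R(w, j) = -9 + (((-4*(-4) + 6) + 2) + j) = -9 + (((16 + 6) + 2) + j) = -9 + ((22 + 2) + j) = -9 + (24 + j) = 15 + j)
H(q) = 90 + 12*q (H(q) = (q + (15 + q))*6 = (15 + 2*q)*6 = 90 + 12*q)
5*((H(M(-1)) + 8)*5) = 5*(((90 + 12*3) + 8)*5) = 5*(((90 + 36) + 8)*5) = 5*((126 + 8)*5) = 5*(134*5) = 5*670 = 3350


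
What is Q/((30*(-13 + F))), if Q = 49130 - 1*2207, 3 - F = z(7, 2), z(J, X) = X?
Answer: -15641/120 ≈ -130.34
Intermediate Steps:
F = 1 (F = 3 - 1*2 = 3 - 2 = 1)
Q = 46923 (Q = 49130 - 2207 = 46923)
Q/((30*(-13 + F))) = 46923/((30*(-13 + 1))) = 46923/((30*(-12))) = 46923/(-360) = 46923*(-1/360) = -15641/120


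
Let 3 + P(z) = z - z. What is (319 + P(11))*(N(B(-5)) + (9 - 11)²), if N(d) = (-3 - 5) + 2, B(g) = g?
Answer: -632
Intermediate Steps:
N(d) = -6 (N(d) = -8 + 2 = -6)
P(z) = -3 (P(z) = -3 + (z - z) = -3 + 0 = -3)
(319 + P(11))*(N(B(-5)) + (9 - 11)²) = (319 - 3)*(-6 + (9 - 11)²) = 316*(-6 + (-2)²) = 316*(-6 + 4) = 316*(-2) = -632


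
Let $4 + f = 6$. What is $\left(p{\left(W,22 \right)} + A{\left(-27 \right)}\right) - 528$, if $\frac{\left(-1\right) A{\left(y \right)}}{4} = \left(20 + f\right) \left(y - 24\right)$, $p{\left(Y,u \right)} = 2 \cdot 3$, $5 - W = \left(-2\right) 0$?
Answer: $3966$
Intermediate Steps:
$f = 2$ ($f = -4 + 6 = 2$)
$W = 5$ ($W = 5 - \left(-2\right) 0 = 5 - 0 = 5 + 0 = 5$)
$p{\left(Y,u \right)} = 6$
$A{\left(y \right)} = 2112 - 88 y$ ($A{\left(y \right)} = - 4 \left(20 + 2\right) \left(y - 24\right) = - 4 \cdot 22 \left(-24 + y\right) = - 4 \left(-528 + 22 y\right) = 2112 - 88 y$)
$\left(p{\left(W,22 \right)} + A{\left(-27 \right)}\right) - 528 = \left(6 + \left(2112 - -2376\right)\right) - 528 = \left(6 + \left(2112 + 2376\right)\right) - 528 = \left(6 + 4488\right) - 528 = 4494 - 528 = 3966$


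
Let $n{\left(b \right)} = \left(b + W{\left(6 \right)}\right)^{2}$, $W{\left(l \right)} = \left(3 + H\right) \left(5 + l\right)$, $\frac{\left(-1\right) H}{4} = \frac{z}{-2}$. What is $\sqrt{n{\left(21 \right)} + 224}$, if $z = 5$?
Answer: $4 \sqrt{1695} \approx 164.68$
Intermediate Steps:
$H = 10$ ($H = - 4 \frac{5}{-2} = - 4 \cdot 5 \left(- \frac{1}{2}\right) = \left(-4\right) \left(- \frac{5}{2}\right) = 10$)
$W{\left(l \right)} = 65 + 13 l$ ($W{\left(l \right)} = \left(3 + 10\right) \left(5 + l\right) = 13 \left(5 + l\right) = 65 + 13 l$)
$n{\left(b \right)} = \left(143 + b\right)^{2}$ ($n{\left(b \right)} = \left(b + \left(65 + 13 \cdot 6\right)\right)^{2} = \left(b + \left(65 + 78\right)\right)^{2} = \left(b + 143\right)^{2} = \left(143 + b\right)^{2}$)
$\sqrt{n{\left(21 \right)} + 224} = \sqrt{\left(143 + 21\right)^{2} + 224} = \sqrt{164^{2} + 224} = \sqrt{26896 + 224} = \sqrt{27120} = 4 \sqrt{1695}$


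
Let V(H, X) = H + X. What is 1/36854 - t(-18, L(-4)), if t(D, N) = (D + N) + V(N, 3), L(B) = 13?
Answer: -405393/36854 ≈ -11.000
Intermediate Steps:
t(D, N) = 3 + D + 2*N (t(D, N) = (D + N) + (N + 3) = (D + N) + (3 + N) = 3 + D + 2*N)
1/36854 - t(-18, L(-4)) = 1/36854 - (3 - 18 + 2*13) = 1/36854 - (3 - 18 + 26) = 1/36854 - 1*11 = 1/36854 - 11 = -405393/36854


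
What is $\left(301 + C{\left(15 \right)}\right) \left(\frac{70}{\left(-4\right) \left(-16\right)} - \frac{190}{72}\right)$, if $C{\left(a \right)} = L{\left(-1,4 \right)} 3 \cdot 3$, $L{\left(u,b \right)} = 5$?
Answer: $- \frac{76985}{144} \approx -534.62$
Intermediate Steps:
$C{\left(a \right)} = 45$ ($C{\left(a \right)} = 5 \cdot 3 \cdot 3 = 15 \cdot 3 = 45$)
$\left(301 + C{\left(15 \right)}\right) \left(\frac{70}{\left(-4\right) \left(-16\right)} - \frac{190}{72}\right) = \left(301 + 45\right) \left(\frac{70}{\left(-4\right) \left(-16\right)} - \frac{190}{72}\right) = 346 \left(\frac{70}{64} - \frac{95}{36}\right) = 346 \left(70 \cdot \frac{1}{64} - \frac{95}{36}\right) = 346 \left(\frac{35}{32} - \frac{95}{36}\right) = 346 \left(- \frac{445}{288}\right) = - \frac{76985}{144}$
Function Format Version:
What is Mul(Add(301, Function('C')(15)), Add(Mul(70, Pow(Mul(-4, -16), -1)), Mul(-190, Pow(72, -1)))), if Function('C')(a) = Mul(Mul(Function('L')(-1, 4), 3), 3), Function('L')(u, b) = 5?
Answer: Rational(-76985, 144) ≈ -534.62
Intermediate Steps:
Function('C')(a) = 45 (Function('C')(a) = Mul(Mul(5, 3), 3) = Mul(15, 3) = 45)
Mul(Add(301, Function('C')(15)), Add(Mul(70, Pow(Mul(-4, -16), -1)), Mul(-190, Pow(72, -1)))) = Mul(Add(301, 45), Add(Mul(70, Pow(Mul(-4, -16), -1)), Mul(-190, Pow(72, -1)))) = Mul(346, Add(Mul(70, Pow(64, -1)), Mul(-190, Rational(1, 72)))) = Mul(346, Add(Mul(70, Rational(1, 64)), Rational(-95, 36))) = Mul(346, Add(Rational(35, 32), Rational(-95, 36))) = Mul(346, Rational(-445, 288)) = Rational(-76985, 144)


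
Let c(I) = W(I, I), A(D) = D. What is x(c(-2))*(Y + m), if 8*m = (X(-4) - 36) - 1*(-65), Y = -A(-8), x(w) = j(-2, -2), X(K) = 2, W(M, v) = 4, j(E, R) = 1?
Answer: 95/8 ≈ 11.875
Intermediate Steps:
c(I) = 4
x(w) = 1
Y = 8 (Y = -1*(-8) = 8)
m = 31/8 (m = ((2 - 36) - 1*(-65))/8 = (-34 + 65)/8 = (1/8)*31 = 31/8 ≈ 3.8750)
x(c(-2))*(Y + m) = 1*(8 + 31/8) = 1*(95/8) = 95/8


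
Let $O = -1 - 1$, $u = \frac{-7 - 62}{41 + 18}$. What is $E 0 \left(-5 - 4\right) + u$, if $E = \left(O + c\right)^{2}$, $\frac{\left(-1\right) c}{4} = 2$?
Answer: $- \frac{69}{59} \approx -1.1695$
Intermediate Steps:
$u = - \frac{69}{59} \approx -1.1695$
$O = -2$
$c = -8$ ($c = \left(-4\right) 2 = -8$)
$E = 100$ ($E = \left(-2 - 8\right)^{2} = \left(-10\right)^{2} = 100$)
$E 0 \left(-5 - 4\right) + u = 100 \cdot 0 \left(-5 - 4\right) - \frac{69}{59} = 100 \cdot 0 \left(-9\right) - \frac{69}{59} = 100 \cdot 0 - \frac{69}{59} = 0 - \frac{69}{59} = - \frac{69}{59}$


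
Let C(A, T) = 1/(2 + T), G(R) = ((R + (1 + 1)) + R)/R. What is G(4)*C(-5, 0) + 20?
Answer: 85/4 ≈ 21.250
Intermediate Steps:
G(R) = (2 + 2*R)/R (G(R) = ((R + 2) + R)/R = ((2 + R) + R)/R = (2 + 2*R)/R)
G(4)*C(-5, 0) + 20 = (2 + 2/4)/(2 + 0) + 20 = (2 + 2*(¼))/2 + 20 = (2 + ½)*(½) + 20 = (5/2)*(½) + 20 = 5/4 + 20 = 85/4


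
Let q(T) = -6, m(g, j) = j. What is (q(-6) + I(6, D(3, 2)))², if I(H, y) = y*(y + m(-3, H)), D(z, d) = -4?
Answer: 196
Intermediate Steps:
I(H, y) = y*(H + y) (I(H, y) = y*(y + H) = y*(H + y))
(q(-6) + I(6, D(3, 2)))² = (-6 - 4*(6 - 4))² = (-6 - 4*2)² = (-6 - 8)² = (-14)² = 196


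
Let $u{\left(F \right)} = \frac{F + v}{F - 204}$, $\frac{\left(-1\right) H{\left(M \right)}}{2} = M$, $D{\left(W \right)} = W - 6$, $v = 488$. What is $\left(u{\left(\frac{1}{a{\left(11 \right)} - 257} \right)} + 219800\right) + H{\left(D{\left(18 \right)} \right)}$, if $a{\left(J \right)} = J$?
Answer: $\frac{11029338513}{50185} \approx 2.1977 \cdot 10^{5}$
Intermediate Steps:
$D{\left(W \right)} = -6 + W$ ($D{\left(W \right)} = W - 6 = -6 + W$)
$H{\left(M \right)} = - 2 M$
$u{\left(F \right)} = \frac{488 + F}{-204 + F}$ ($u{\left(F \right)} = \frac{F + 488}{F - 204} = \frac{488 + F}{-204 + F}$)
$\left(u{\left(\frac{1}{a{\left(11 \right)} - 257} \right)} + 219800\right) + H{\left(D{\left(18 \right)} \right)} = \left(\frac{488 + \frac{1}{11 - 257}}{-204 + \frac{1}{11 - 257}} + 219800\right) - 2 \left(-6 + 18\right) = \left(\frac{488 + \frac{1}{-246}}{-204 + \frac{1}{-246}} + 219800\right) - 24 = \left(\frac{488 - \frac{1}{246}}{-204 - \frac{1}{246}} + 219800\right) - 24 = \left(\frac{1}{- \frac{50185}{246}} \cdot \frac{120047}{246} + 219800\right) - 24 = \left(\left(- \frac{246}{50185}\right) \frac{120047}{246} + 219800\right) - 24 = \left(- \frac{120047}{50185} + 219800\right) - 24 = \frac{11030542953}{50185} - 24 = \frac{11029338513}{50185}$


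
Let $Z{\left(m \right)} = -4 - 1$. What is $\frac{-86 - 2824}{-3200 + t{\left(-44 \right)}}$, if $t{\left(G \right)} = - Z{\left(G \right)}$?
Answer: $\frac{194}{213} \approx 0.9108$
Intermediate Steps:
$Z{\left(m \right)} = -5$ ($Z{\left(m \right)} = -4 - 1 = -5$)
$t{\left(G \right)} = 5$ ($t{\left(G \right)} = \left(-1\right) \left(-5\right) = 5$)
$\frac{-86 - 2824}{-3200 + t{\left(-44 \right)}} = \frac{-86 - 2824}{-3200 + 5} = \frac{-86 - 2824}{-3195} = \left(-2910\right) \left(- \frac{1}{3195}\right) = \frac{194}{213}$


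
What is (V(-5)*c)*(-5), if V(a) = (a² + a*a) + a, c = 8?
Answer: -1800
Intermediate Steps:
V(a) = a + 2*a² (V(a) = (a² + a²) + a = 2*a² + a = a + 2*a²)
(V(-5)*c)*(-5) = (-5*(1 + 2*(-5))*8)*(-5) = (-5*(1 - 10)*8)*(-5) = (-5*(-9)*8)*(-5) = (45*8)*(-5) = 360*(-5) = -1800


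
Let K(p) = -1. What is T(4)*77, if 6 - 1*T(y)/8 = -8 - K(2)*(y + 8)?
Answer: 1232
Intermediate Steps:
T(y) = 48 - 8*y (T(y) = 48 - 8*(-8 - (-1)*(y + 8)) = 48 - 8*(-8 - (-1)*(8 + y)) = 48 - 8*(-8 - (-8 - y)) = 48 - 8*(-8 + (8 + y)) = 48 - 8*y)
T(4)*77 = (48 - 8*4)*77 = (48 - 32)*77 = 16*77 = 1232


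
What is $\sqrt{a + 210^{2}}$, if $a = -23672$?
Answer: $2 \sqrt{5107} \approx 142.93$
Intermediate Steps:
$\sqrt{a + 210^{2}} = \sqrt{-23672 + 210^{2}} = \sqrt{-23672 + 44100} = \sqrt{20428} = 2 \sqrt{5107}$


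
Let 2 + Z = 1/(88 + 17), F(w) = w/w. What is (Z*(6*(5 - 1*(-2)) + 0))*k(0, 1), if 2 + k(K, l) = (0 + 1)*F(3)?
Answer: 418/5 ≈ 83.600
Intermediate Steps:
F(w) = 1
k(K, l) = -1 (k(K, l) = -2 + (0 + 1)*1 = -2 + 1*1 = -2 + 1 = -1)
Z = -209/105 (Z = -2 + 1/(88 + 17) = -2 + 1/105 = -209/105 ≈ -1.9905)
(Z*(6*(5 - 1*(-2)) + 0))*k(0, 1) = -209*(6*(5 - 1*(-2)) + 0)/105*(-1) = -209*(6*(5 + 2) + 0)/105*(-1) = -209*(6*7 + 0)/105*(-1) = -209*(42 + 0)/105*(-1) = -209/105*42*(-1) = -418/5*(-1) = 418/5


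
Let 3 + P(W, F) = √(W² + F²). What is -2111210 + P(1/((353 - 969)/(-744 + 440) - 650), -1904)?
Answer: -2111213 + 2*√549484981681577/24623 ≈ -2.1093e+6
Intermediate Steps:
P(W, F) = -3 + √(F² + W²) (P(W, F) = -3 + √(W² + F²) = -3 + √(F² + W²))
-2111210 + P(1/((353 - 969)/(-744 + 440) - 650), -1904) = -2111210 + (-3 + √((-1904)² + (1/((353 - 969)/(-744 + 440) - 650))²)) = -2111210 + (-3 + √(3625216 + (1/(-616/(-304) - 650))²)) = -2111210 + (-3 + √(3625216 + (1/(-616*(-1/304) - 650))²)) = -2111210 + (-3 + √(3625216 + (1/(77/38 - 650))²)) = -2111210 + (-3 + √(3625216 + (1/(-24623/38))²)) = -2111210 + (-3 + √(3625216 + (-38/24623)²)) = -2111210 + (-3 + √(3625216 + 1444/606292129)) = -2111210 + (-3 + √(2197939926726308/606292129)) = -2111210 + (-3 + 2*√549484981681577/24623) = -2111213 + 2*√549484981681577/24623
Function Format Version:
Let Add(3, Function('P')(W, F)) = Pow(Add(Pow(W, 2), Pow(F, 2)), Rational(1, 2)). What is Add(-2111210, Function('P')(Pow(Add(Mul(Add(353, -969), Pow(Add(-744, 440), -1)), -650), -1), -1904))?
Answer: Add(-2111213, Mul(Rational(2, 24623), Pow(549484981681577, Rational(1, 2)))) ≈ -2.1093e+6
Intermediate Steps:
Function('P')(W, F) = Add(-3, Pow(Add(Pow(F, 2), Pow(W, 2)), Rational(1, 2))) (Function('P')(W, F) = Add(-3, Pow(Add(Pow(W, 2), Pow(F, 2)), Rational(1, 2))) = Add(-3, Pow(Add(Pow(F, 2), Pow(W, 2)), Rational(1, 2))))
Add(-2111210, Function('P')(Pow(Add(Mul(Add(353, -969), Pow(Add(-744, 440), -1)), -650), -1), -1904)) = Add(-2111210, Add(-3, Pow(Add(Pow(-1904, 2), Pow(Pow(Add(Mul(Add(353, -969), Pow(Add(-744, 440), -1)), -650), -1), 2)), Rational(1, 2)))) = Add(-2111210, Add(-3, Pow(Add(3625216, Pow(Pow(Add(Mul(-616, Pow(-304, -1)), -650), -1), 2)), Rational(1, 2)))) = Add(-2111210, Add(-3, Pow(Add(3625216, Pow(Pow(Add(Mul(-616, Rational(-1, 304)), -650), -1), 2)), Rational(1, 2)))) = Add(-2111210, Add(-3, Pow(Add(3625216, Pow(Pow(Add(Rational(77, 38), -650), -1), 2)), Rational(1, 2)))) = Add(-2111210, Add(-3, Pow(Add(3625216, Pow(Pow(Rational(-24623, 38), -1), 2)), Rational(1, 2)))) = Add(-2111210, Add(-3, Pow(Add(3625216, Pow(Rational(-38, 24623), 2)), Rational(1, 2)))) = Add(-2111210, Add(-3, Pow(Add(3625216, Rational(1444, 606292129)), Rational(1, 2)))) = Add(-2111210, Add(-3, Pow(Rational(2197939926726308, 606292129), Rational(1, 2)))) = Add(-2111210, Add(-3, Mul(Rational(2, 24623), Pow(549484981681577, Rational(1, 2))))) = Add(-2111213, Mul(Rational(2, 24623), Pow(549484981681577, Rational(1, 2))))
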